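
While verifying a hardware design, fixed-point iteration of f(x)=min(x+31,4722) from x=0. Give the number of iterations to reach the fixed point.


Step 1: x=0, cap=4722, increment=31
Step 2: x grows by 31 each step until capped at 4722; fixed point is x=4722
Step 3: iterations = ceil(4722/31) = 153

153


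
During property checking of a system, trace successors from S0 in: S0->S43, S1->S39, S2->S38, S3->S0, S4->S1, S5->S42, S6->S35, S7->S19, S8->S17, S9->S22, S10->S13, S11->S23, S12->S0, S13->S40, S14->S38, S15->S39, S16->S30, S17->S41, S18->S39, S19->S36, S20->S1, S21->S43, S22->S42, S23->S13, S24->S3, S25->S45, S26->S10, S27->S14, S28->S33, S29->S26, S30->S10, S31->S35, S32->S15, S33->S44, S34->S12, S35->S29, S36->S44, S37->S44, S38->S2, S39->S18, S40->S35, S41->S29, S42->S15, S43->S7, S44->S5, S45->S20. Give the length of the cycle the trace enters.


Trace from S0 until a state repeats:
  S0 -> S43 -> S7 -> S19 -> S36 -> S44 -> S5 -> S42 -> S15 -> S39 -> S18 -> S39
S39 first seen at step 9, revisited at step 11.
Cycle length = 11 - 9 = 2

2


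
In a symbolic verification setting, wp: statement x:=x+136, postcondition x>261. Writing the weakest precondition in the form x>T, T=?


Formula: wp(x:=E, P) = P[E/x] (substitute E for x in postcondition)
Step 1: Postcondition: x>261
Step 2: Substitute x+136 for x: x+136>261
Step 3: Solve for x: x > 261-136 = 125

125


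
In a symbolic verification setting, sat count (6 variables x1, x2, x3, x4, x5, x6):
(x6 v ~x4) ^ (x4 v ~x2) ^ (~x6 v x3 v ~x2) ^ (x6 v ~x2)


CNF with 4 clauses over 6 vars (64 assignments).
An assignment satisfies CNF iff every clause has >=1 true literal.
Check each row (bits = x1,x2,x3,x4,x5,x6; clause T/F shown):
  row 0 [000000]: clauses=TTTT -> 1
  row 1 [000001]: clauses=TTTT -> 1
  row 2 [000010]: clauses=TTTT -> 1
  row 3 [000011]: clauses=TTTT -> 1
  row 4 [000100]: clauses=FTTT -> 0
  (every remaining row is evaluated the same way; all 64 results are listed next)
Full result column, 8 rows per line (x1,x2,x3 fixed per line; x4,x5,x6 runs 000..111 left to right):
  rows 0-7 [x1,x2,x3=000]: 11110101  (ones: 6)
  rows 8-15 [x1,x2,x3=001]: 11110101  (ones: 6)
  rows 16-23 [x1,x2,x3=010]: 00000000  (ones: 0)
  rows 24-31 [x1,x2,x3=011]: 00000101  (ones: 2)
  rows 32-39 [x1,x2,x3=100]: 11110101  (ones: 6)
  rows 40-47 [x1,x2,x3=101]: 11110101  (ones: 6)
  rows 48-55 [x1,x2,x3=110]: 00000000  (ones: 0)
  rows 56-63 [x1,x2,x3=111]: 00000101  (ones: 2)
Satisfying assignments = 6+6+0+2+6+6+0+2 = 28

28


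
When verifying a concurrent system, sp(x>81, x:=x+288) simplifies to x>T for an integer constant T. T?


Formula: sp(P, x:=E) = exists old_x. (x = E[old_x/x]) AND P[old_x/x] (old_x is the value of x before the assignment; eliminate old_x by solving x = E[old_x/x] for old_x)
Step 1: Precondition P: x>81, i.e. old_x > 81
Step 2: Assignment gives x = old_x + 288, so old_x = x - 288
Step 3: Substitute into P: x - 288 > 81
Step 4: Simplify: x > 81+288 = 369

369


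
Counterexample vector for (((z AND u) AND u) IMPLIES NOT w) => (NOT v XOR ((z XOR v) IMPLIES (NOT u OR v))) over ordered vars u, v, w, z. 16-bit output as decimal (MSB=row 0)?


F1 = (((z AND u) AND u) IMPLIES NOT w)
F2 = (NOT v XOR ((z XOR v) IMPLIES (NOT u OR v)))
Counterexample to F1=>F2 is where F1=1 and F2=0.
Evaluate each row (bits = u,v,w,z, MSB first):
  row 0 [0000]: F1=1 F2=0 -> F1&~F2 -> 1
  row 1 [0001]: F1=1 F2=0 -> F1&~F2 -> 1
  row 2 [0010]: F1=1 F2=0 -> F1&~F2 -> 1
  row 3 [0011]: F1=1 F2=0 -> F1&~F2 -> 1
  row 4 [0100]: F1=1 F2=1 -> F1&~F2 -> 0
  row 5 [0101]: F1=1 F2=1 -> F1&~F2 -> 0
  row 6 [0110]: F1=1 F2=1 -> F1&~F2 -> 0
  row 7 [0111]: F1=1 F2=1 -> F1&~F2 -> 0
  row 8 [1000]: F1=1 F2=0 -> F1&~F2 -> 1
  row 9 [1001]: F1=1 F2=1 -> F1&~F2 -> 0
  row 10 [1010]: F1=1 F2=0 -> F1&~F2 -> 1
  row 11 [1011]: F1=0 F2=1 -> F1&~F2 -> 0
  row 12 [1100]: F1=1 F2=1 -> F1&~F2 -> 0
  row 13 [1101]: F1=1 F2=1 -> F1&~F2 -> 0
  row 14 [1110]: F1=1 F2=1 -> F1&~F2 -> 0
  row 15 [1111]: F1=0 F2=1 -> F1&~F2 -> 0
Full result column, 4 rows per line (u,v fixed per line; w,z runs 00..11 left to right):
  rows 0-3 [u,v=00]: 1111  = hex F
  rows 4-7 [u,v=01]: 0000  = hex 0
  rows 8-11 [u,v=10]: 1010  = hex A
  rows 12-15 [u,v=11]: 0000  = hex 0
Counterexample vector (row 0 .. row 15) = 1111000010100000
Output column grouped in 4s = 1111 0000 1010 0000 = 0xF0A0
Convert to decimal digit by digit (value = value*16 + digit):
  F -> 15
  15*16 + 0 = 240
  240*16 + 10 (A) = 3850
  3850*16 + 0 = 61600
Decimal = 61600

61600


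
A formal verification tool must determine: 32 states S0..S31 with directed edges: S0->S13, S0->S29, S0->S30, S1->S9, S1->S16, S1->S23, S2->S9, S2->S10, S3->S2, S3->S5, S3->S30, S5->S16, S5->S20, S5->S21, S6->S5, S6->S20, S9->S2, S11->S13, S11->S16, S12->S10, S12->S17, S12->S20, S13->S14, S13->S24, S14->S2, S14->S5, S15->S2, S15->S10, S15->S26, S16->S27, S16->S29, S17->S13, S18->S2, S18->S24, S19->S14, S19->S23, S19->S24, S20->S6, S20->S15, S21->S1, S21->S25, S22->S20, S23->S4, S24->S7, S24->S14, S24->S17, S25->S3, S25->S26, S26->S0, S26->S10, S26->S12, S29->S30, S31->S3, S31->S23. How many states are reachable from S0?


BFS from S0:
  layer 0: {S0}
  layer 1: {S13, S29, S30}
  layer 2: {S14, S24}
  layer 3: {S2, S5, S7, S17}
  layer 4: {S9, S10, S16, S20, S21}
  layer 5: {S1, S6, S15, S25, S27}
  layer 6: {S3, S23, S26}
  layer 7: {S4, S12}
Reachable set: {S0, S1, S2, S3, S4, S5, S6, S7, S9, S10, S12, S13, S14, S15, S16, S17, S20, S21, S23, S24, S25, S26, S27, S29, S30}
Count = 25

25


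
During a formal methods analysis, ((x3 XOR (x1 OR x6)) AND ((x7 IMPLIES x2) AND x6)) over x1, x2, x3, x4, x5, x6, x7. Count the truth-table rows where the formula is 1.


Formula: ((x3 XOR (x1 OR x6)) AND ((x7 IMPLIES x2) AND x6)) over 7 vars (128 rows)
Evaluate each row (x1, x2, x3, x4, x5, x6, x7 as bits, MSB first):
  row 0 [0000000]: ((0 XOR (0 OR 0)) AND ((0 IMPLIES 0) AND 0)) -> 0
  row 1 [0000001]: ((0 XOR (0 OR 0)) AND ((1 IMPLIES 0) AND 0)) -> 0
  row 2 [0000010]: ((0 XOR (0 OR 1)) AND ((0 IMPLIES 0) AND 1)) -> 1
  row 3 [0000011]: ((0 XOR (0 OR 1)) AND ((1 IMPLIES 0) AND 1)) -> 0
  row 4 [0000100]: ((0 XOR (0 OR 0)) AND ((0 IMPLIES 0) AND 0)) -> 0
  (every remaining row is evaluated the same way; all 128 results are listed next)
Full result column, 8 rows per line (x1,x2,x3,x4 fixed per line; x5,x6,x7 runs 000..111 left to right):
  rows 0-7 [x1,x2,x3,x4=0000]: 00100010  (ones: 2)
  rows 8-15 [x1,x2,x3,x4=0001]: 00100010  (ones: 2)
  rows 16-23 [x1,x2,x3,x4=0010]: 00000000  (ones: 0)
  rows 24-31 [x1,x2,x3,x4=0011]: 00000000  (ones: 0)
  rows 32-39 [x1,x2,x3,x4=0100]: 00110011  (ones: 4)
  rows 40-47 [x1,x2,x3,x4=0101]: 00110011  (ones: 4)
  rows 48-55 [x1,x2,x3,x4=0110]: 00000000  (ones: 0)
  rows 56-63 [x1,x2,x3,x4=0111]: 00000000  (ones: 0)
  rows 64-71 [x1,x2,x3,x4=1000]: 00100010  (ones: 2)
  rows 72-79 [x1,x2,x3,x4=1001]: 00100010  (ones: 2)
  rows 80-87 [x1,x2,x3,x4=1010]: 00000000  (ones: 0)
  rows 88-95 [x1,x2,x3,x4=1011]: 00000000  (ones: 0)
  rows 96-103 [x1,x2,x3,x4=1100]: 00110011  (ones: 4)
  rows 104-111 [x1,x2,x3,x4=1101]: 00110011  (ones: 4)
  rows 112-119 [x1,x2,x3,x4=1110]: 00000000  (ones: 0)
  rows 120-127 [x1,x2,x3,x4=1111]: 00000000  (ones: 0)
Count of 1-rows = 2+2+0+0+4+4+0+0+2+2+0+0+4+4+0+0 = 24

24


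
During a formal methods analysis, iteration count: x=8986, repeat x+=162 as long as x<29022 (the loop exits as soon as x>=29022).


Step 1: x goes from 8986 toward 29022 by 162; the body runs while x<29022, so iterations = ceil((bound-start)/step)
Step 2: Distance=20036
Step 3: ceil(20036/162)=124

124


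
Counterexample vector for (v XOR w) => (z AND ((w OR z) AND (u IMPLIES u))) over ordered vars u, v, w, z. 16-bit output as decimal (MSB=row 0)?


F1 = (v XOR w)
F2 = (z AND ((w OR z) AND (u IMPLIES u)))
Counterexample to F1=>F2 is where F1=1 and F2=0.
Evaluate each row (bits = u,v,w,z, MSB first):
  row 0 [0000]: F1=0 F2=0 -> F1&~F2 -> 0
  row 1 [0001]: F1=0 F2=1 -> F1&~F2 -> 0
  row 2 [0010]: F1=1 F2=0 -> F1&~F2 -> 1
  row 3 [0011]: F1=1 F2=1 -> F1&~F2 -> 0
  row 4 [0100]: F1=1 F2=0 -> F1&~F2 -> 1
  row 5 [0101]: F1=1 F2=1 -> F1&~F2 -> 0
  row 6 [0110]: F1=0 F2=0 -> F1&~F2 -> 0
  row 7 [0111]: F1=0 F2=1 -> F1&~F2 -> 0
  row 8 [1000]: F1=0 F2=0 -> F1&~F2 -> 0
  row 9 [1001]: F1=0 F2=1 -> F1&~F2 -> 0
  row 10 [1010]: F1=1 F2=0 -> F1&~F2 -> 1
  row 11 [1011]: F1=1 F2=1 -> F1&~F2 -> 0
  row 12 [1100]: F1=1 F2=0 -> F1&~F2 -> 1
  row 13 [1101]: F1=1 F2=1 -> F1&~F2 -> 0
  row 14 [1110]: F1=0 F2=0 -> F1&~F2 -> 0
  row 15 [1111]: F1=0 F2=1 -> F1&~F2 -> 0
Full result column, 4 rows per line (u,v fixed per line; w,z runs 00..11 left to right):
  rows 0-3 [u,v=00]: 0010  = hex 2
  rows 4-7 [u,v=01]: 1000  = hex 8
  rows 8-11 [u,v=10]: 0010  = hex 2
  rows 12-15 [u,v=11]: 1000  = hex 8
Counterexample vector (row 0 .. row 15) = 0010100000101000
Output column grouped in 4s = 0010 1000 0010 1000 = 0x2828
Convert to decimal digit by digit (value = value*16 + digit):
  2 -> 2
  2*16 + 8 = 40
  40*16 + 2 = 642
  642*16 + 8 = 10280
Decimal = 10280

10280


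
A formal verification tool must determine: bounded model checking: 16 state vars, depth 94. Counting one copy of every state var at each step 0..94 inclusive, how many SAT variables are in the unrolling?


BMC unrolls to depth k, creating one copy of each state var for steps 0..k.
Step count = 94 + 1 = 95 (steps 0 through 94)
Vars per step = 16
Total = 16 * 95 = 1520

1520


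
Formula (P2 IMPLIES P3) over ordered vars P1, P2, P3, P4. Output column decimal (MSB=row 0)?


Formula: (P2 IMPLIES P3) over P1, P2, P3, P4 (16 rows)
Evaluate each row (bits = P1,P2,P3,P4, MSB first):
  row 0 [0000]: (0 IMPLIES 0) -> 1
  row 1 [0001]: (0 IMPLIES 0) -> 1
  row 2 [0010]: (0 IMPLIES 1) -> 1
  row 3 [0011]: (0 IMPLIES 1) -> 1
  row 4 [0100]: (1 IMPLIES 0) -> 0
  row 5 [0101]: (1 IMPLIES 0) -> 0
  row 6 [0110]: (1 IMPLIES 1) -> 1
  row 7 [0111]: (1 IMPLIES 1) -> 1
  row 8 [1000]: (0 IMPLIES 0) -> 1
  row 9 [1001]: (0 IMPLIES 0) -> 1
  row 10 [1010]: (0 IMPLIES 1) -> 1
  row 11 [1011]: (0 IMPLIES 1) -> 1
  row 12 [1100]: (1 IMPLIES 0) -> 0
  row 13 [1101]: (1 IMPLIES 0) -> 0
  row 14 [1110]: (1 IMPLIES 1) -> 1
  row 15 [1111]: (1 IMPLIES 1) -> 1
Full result column, 4 rows per line (P1,P2 fixed per line; P3,P4 runs 00..11 left to right):
  rows 0-3 [P1,P2=00]: 1111  = hex F
  rows 4-7 [P1,P2=01]: 0011  = hex 3
  rows 8-11 [P1,P2=10]: 1111  = hex F
  rows 12-15 [P1,P2=11]: 0011  = hex 3
Output column (row 0 .. row 15) = 1111001111110011
Output column grouped in 4s = 1111 0011 1111 0011 = 0xF3F3
Convert to decimal digit by digit (value = value*16 + digit):
  F -> 15
  15*16 + 3 = 243
  243*16 + 15 (F) = 3903
  3903*16 + 3 = 62451
Decimal = 62451

62451


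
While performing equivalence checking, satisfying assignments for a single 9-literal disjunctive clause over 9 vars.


Step 1: Total=2^9=512
Step 2: Unsat when all 9 false: 2^0=1
Step 3: Sat=512-1=511

511


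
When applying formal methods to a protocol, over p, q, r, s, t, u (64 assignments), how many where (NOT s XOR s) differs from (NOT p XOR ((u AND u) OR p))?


F1 = (NOT s XOR s)
F2 = (NOT p XOR ((u AND u) OR p))
Evaluate both on each of 64 rows (bits = p,q,r,s,t,u):
  row 0 [000000]: F1=1 F2=1 -> 0
  row 1 [000001]: F1=1 F2=0 (differ) -> 1
  row 2 [000010]: F1=1 F2=1 -> 0
  row 3 [000011]: F1=1 F2=0 (differ) -> 1
  row 4 [000100]: F1=1 F2=1 -> 0
  (every remaining row is evaluated the same way; all 64 results are listed next)
Full result column, 8 rows per line (p,q,r fixed per line; s,t,u runs 000..111 left to right):
  rows 0-7 [p,q,r=000]: 01010101  (ones: 4)
  rows 8-15 [p,q,r=001]: 01010101  (ones: 4)
  rows 16-23 [p,q,r=010]: 01010101  (ones: 4)
  rows 24-31 [p,q,r=011]: 01010101  (ones: 4)
  rows 32-39 [p,q,r=100]: 00000000  (ones: 0)
  rows 40-47 [p,q,r=101]: 00000000  (ones: 0)
  rows 48-55 [p,q,r=110]: 00000000  (ones: 0)
  rows 56-63 [p,q,r=111]: 00000000  (ones: 0)
Disagreements = 4+4+4+4+0+0+0+0 = 16

16


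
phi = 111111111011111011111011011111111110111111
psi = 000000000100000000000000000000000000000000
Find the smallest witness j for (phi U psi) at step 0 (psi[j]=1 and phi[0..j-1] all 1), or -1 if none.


(phi U psi) at 0: need smallest j with psi[j]=1 and phi[i]=1 for all i in [0,j).
Scan from step 0:
  step 0: phi=1, psi=0 -> continue
  step 1: phi=1, psi=0 -> continue
  step 2: phi=1, psi=0 -> continue
  step 3: phi=1, psi=0 -> continue
  step 9: psi=1 and phi held for [0,9) -> witness found
Witness step = 9

9


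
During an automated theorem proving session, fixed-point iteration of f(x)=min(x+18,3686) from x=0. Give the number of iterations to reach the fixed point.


Step 1: x=0, cap=3686, increment=18
Step 2: x grows by 18 each step until capped at 3686; fixed point is x=3686
Step 3: iterations = ceil(3686/18) = 205

205


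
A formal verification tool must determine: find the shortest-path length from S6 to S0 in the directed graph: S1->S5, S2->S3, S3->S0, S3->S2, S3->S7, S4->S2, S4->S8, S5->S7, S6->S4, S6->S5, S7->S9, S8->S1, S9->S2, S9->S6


BFS layer-by-layer from S6:
  dist 0: {S6}
  dist 1: {S4, S5}
  dist 2: {S2, S7, S8}
  dist 3: {S1, S3, S9}
  dist 4: {S0}
  -> S0 reached at distance 4
Shortest path length = 4

4


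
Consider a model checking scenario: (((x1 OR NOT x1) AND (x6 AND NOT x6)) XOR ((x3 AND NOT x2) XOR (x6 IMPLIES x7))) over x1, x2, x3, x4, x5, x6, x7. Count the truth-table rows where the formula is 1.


Formula: (((x1 OR NOT x1) AND (x6 AND NOT x6)) XOR ((x3 AND NOT x2) XOR (x6 IMPLIES x7))) over 7 vars (128 rows)
Evaluate each row (x1, x2, x3, x4, x5, x6, x7 as bits, MSB first):
  row 0 [0000000]: (((0 OR NOT 0) AND (0 AND NOT 0)) XOR ((0 AND NOT 0) XOR (0 IMPLIES 0))) -> 1
  row 1 [0000001]: (((0 OR NOT 0) AND (0 AND NOT 0)) XOR ((0 AND NOT 0) XOR (0 IMPLIES 1))) -> 1
  row 2 [0000010]: (((0 OR NOT 0) AND (1 AND NOT 1)) XOR ((0 AND NOT 0) XOR (1 IMPLIES 0))) -> 0
  row 3 [0000011]: (((0 OR NOT 0) AND (1 AND NOT 1)) XOR ((0 AND NOT 0) XOR (1 IMPLIES 1))) -> 1
  row 4 [0000100]: (((0 OR NOT 0) AND (0 AND NOT 0)) XOR ((0 AND NOT 0) XOR (0 IMPLIES 0))) -> 1
  (every remaining row is evaluated the same way; all 128 results are listed next)
Full result column, 8 rows per line (x1,x2,x3,x4 fixed per line; x5,x6,x7 runs 000..111 left to right):
  rows 0-7 [x1,x2,x3,x4=0000]: 11011101  (ones: 6)
  rows 8-15 [x1,x2,x3,x4=0001]: 11011101  (ones: 6)
  rows 16-23 [x1,x2,x3,x4=0010]: 00100010  (ones: 2)
  rows 24-31 [x1,x2,x3,x4=0011]: 00100010  (ones: 2)
  rows 32-39 [x1,x2,x3,x4=0100]: 11011101  (ones: 6)
  rows 40-47 [x1,x2,x3,x4=0101]: 11011101  (ones: 6)
  rows 48-55 [x1,x2,x3,x4=0110]: 11011101  (ones: 6)
  rows 56-63 [x1,x2,x3,x4=0111]: 11011101  (ones: 6)
  rows 64-71 [x1,x2,x3,x4=1000]: 11011101  (ones: 6)
  rows 72-79 [x1,x2,x3,x4=1001]: 11011101  (ones: 6)
  rows 80-87 [x1,x2,x3,x4=1010]: 00100010  (ones: 2)
  rows 88-95 [x1,x2,x3,x4=1011]: 00100010  (ones: 2)
  rows 96-103 [x1,x2,x3,x4=1100]: 11011101  (ones: 6)
  rows 104-111 [x1,x2,x3,x4=1101]: 11011101  (ones: 6)
  rows 112-119 [x1,x2,x3,x4=1110]: 11011101  (ones: 6)
  rows 120-127 [x1,x2,x3,x4=1111]: 11011101  (ones: 6)
Count of 1-rows = 6+6+2+2+6+6+6+6+6+6+2+2+6+6+6+6 = 80

80


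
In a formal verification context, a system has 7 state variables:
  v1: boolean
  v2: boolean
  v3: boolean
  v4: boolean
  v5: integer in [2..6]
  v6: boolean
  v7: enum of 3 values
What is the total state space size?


State space = product of domain sizes of all variables.
Domain sizes:
  v1 (boolean): 2
  v2 (boolean): 2
  v3 (boolean): 2
  v4 (boolean): 2
  v5 (integer in [2..6]): 5
  v6 (boolean): 2
  v7 (enum of 3 values): 3
Product = 2 * 2 * 2 * 2 * 5 * 2 * 3 = 480

480


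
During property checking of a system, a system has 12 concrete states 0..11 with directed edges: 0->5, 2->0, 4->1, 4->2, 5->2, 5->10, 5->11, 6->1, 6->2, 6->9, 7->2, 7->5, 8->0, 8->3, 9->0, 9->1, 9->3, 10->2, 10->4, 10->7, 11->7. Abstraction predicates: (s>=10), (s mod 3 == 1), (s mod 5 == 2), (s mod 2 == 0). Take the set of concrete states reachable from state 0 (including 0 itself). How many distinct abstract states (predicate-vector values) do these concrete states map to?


BFS from 0:
Concrete reachable: {0, 1, 2, 4, 5, 7, 10, 11}
Abstract via predicates (s>=10), (s mod 3 == 1), (s mod 5 == 2), (s mod 2 == 0):
  (0,0,0,0) <- {5}
  (0,0,0,1) <- {0}
  (0,0,1,1) <- {2}
  (0,1,0,0) <- {1}
  (0,1,0,1) <- {4}
  (0,1,1,0) <- {7}
  (1,0,0,0) <- {11}
  (1,1,0,1) <- {10}
Distinct abstract states = 8

8


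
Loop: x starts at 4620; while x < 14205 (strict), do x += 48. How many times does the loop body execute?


Step 1: x goes from 4620 toward 14205 by 48; the body runs while x<14205, so iterations = ceil((bound-start)/step)
Step 2: Distance=9585
Step 3: ceil(9585/48)=200

200


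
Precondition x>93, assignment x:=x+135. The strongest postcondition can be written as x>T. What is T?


Formula: sp(P, x:=E) = exists old_x. (x = E[old_x/x]) AND P[old_x/x] (old_x is the value of x before the assignment; eliminate old_x by solving x = E[old_x/x] for old_x)
Step 1: Precondition P: x>93, i.e. old_x > 93
Step 2: Assignment gives x = old_x + 135, so old_x = x - 135
Step 3: Substitute into P: x - 135 > 93
Step 4: Simplify: x > 93+135 = 228

228


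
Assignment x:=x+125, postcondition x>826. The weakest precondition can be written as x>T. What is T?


Formula: wp(x:=E, P) = P[E/x] (substitute E for x in postcondition)
Step 1: Postcondition: x>826
Step 2: Substitute x+125 for x: x+125>826
Step 3: Solve for x: x > 826-125 = 701

701


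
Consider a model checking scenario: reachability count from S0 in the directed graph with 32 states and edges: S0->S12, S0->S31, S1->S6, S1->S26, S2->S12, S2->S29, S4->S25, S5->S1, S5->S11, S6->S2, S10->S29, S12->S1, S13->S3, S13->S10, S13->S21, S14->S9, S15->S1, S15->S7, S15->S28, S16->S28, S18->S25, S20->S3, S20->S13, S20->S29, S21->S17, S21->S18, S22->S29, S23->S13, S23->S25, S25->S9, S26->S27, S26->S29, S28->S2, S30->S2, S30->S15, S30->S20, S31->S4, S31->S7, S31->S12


BFS from S0:
  layer 0: {S0}
  layer 1: {S12, S31}
  layer 2: {S1, S4, S7}
  layer 3: {S6, S25, S26}
  layer 4: {S2, S9, S27, S29}
Reachable set: {S0, S1, S2, S4, S6, S7, S9, S12, S25, S26, S27, S29, S31}
Count = 13

13


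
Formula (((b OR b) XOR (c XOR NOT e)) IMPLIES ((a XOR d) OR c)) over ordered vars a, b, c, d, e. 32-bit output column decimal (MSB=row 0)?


Formula: (((b OR b) XOR (c XOR NOT e)) IMPLIES ((a XOR d) OR c)) over a, b, c, d, e (32 rows)
Evaluate each row (bits = a,b,c,d,e, MSB first):
  row 0 [00000]: (((0 OR 0) XOR (0 XOR NOT 0)) IMPLIES ((0 XOR 0) OR 0)) -> 0
  row 1 [00001]: (((0 OR 0) XOR (0 XOR NOT 1)) IMPLIES ((0 XOR 0) OR 0)) -> 1
  row 2 [00010]: (((0 OR 0) XOR (0 XOR NOT 0)) IMPLIES ((0 XOR 1) OR 0)) -> 1
  row 3 [00011]: (((0 OR 0) XOR (0 XOR NOT 1)) IMPLIES ((0 XOR 1) OR 0)) -> 1
  row 4 [00100]: (((0 OR 0) XOR (1 XOR NOT 0)) IMPLIES ((0 XOR 0) OR 1)) -> 1
  row 5 [00101]: (((0 OR 0) XOR (1 XOR NOT 1)) IMPLIES ((0 XOR 0) OR 1)) -> 1
  row 6 [00110]: (((0 OR 0) XOR (1 XOR NOT 0)) IMPLIES ((0 XOR 1) OR 1)) -> 1
  row 7 [00111]: (((0 OR 0) XOR (1 XOR NOT 1)) IMPLIES ((0 XOR 1) OR 1)) -> 1
  row 8 [01000]: (((1 OR 1) XOR (0 XOR NOT 0)) IMPLIES ((0 XOR 0) OR 0)) -> 1
  row 9 [01001]: (((1 OR 1) XOR (0 XOR NOT 1)) IMPLIES ((0 XOR 0) OR 0)) -> 0
  row 10 [01010]: (((1 OR 1) XOR (0 XOR NOT 0)) IMPLIES ((0 XOR 1) OR 0)) -> 1
  row 11 [01011]: (((1 OR 1) XOR (0 XOR NOT 1)) IMPLIES ((0 XOR 1) OR 0)) -> 1
  row 12 [01100]: (((1 OR 1) XOR (1 XOR NOT 0)) IMPLIES ((0 XOR 0) OR 1)) -> 1
  row 13 [01101]: (((1 OR 1) XOR (1 XOR NOT 1)) IMPLIES ((0 XOR 0) OR 1)) -> 1
  row 14 [01110]: (((1 OR 1) XOR (1 XOR NOT 0)) IMPLIES ((0 XOR 1) OR 1)) -> 1
  row 15 [01111]: (((1 OR 1) XOR (1 XOR NOT 1)) IMPLIES ((0 XOR 1) OR 1)) -> 1
  row 16 [10000]: (((0 OR 0) XOR (0 XOR NOT 0)) IMPLIES ((1 XOR 0) OR 0)) -> 1
  row 17 [10001]: (((0 OR 0) XOR (0 XOR NOT 1)) IMPLIES ((1 XOR 0) OR 0)) -> 1
  row 18 [10010]: (((0 OR 0) XOR (0 XOR NOT 0)) IMPLIES ((1 XOR 1) OR 0)) -> 0
  row 19 [10011]: (((0 OR 0) XOR (0 XOR NOT 1)) IMPLIES ((1 XOR 1) OR 0)) -> 1
  row 20 [10100]: (((0 OR 0) XOR (1 XOR NOT 0)) IMPLIES ((1 XOR 0) OR 1)) -> 1
  row 21 [10101]: (((0 OR 0) XOR (1 XOR NOT 1)) IMPLIES ((1 XOR 0) OR 1)) -> 1
  row 22 [10110]: (((0 OR 0) XOR (1 XOR NOT 0)) IMPLIES ((1 XOR 1) OR 1)) -> 1
  row 23 [10111]: (((0 OR 0) XOR (1 XOR NOT 1)) IMPLIES ((1 XOR 1) OR 1)) -> 1
  row 24 [11000]: (((1 OR 1) XOR (0 XOR NOT 0)) IMPLIES ((1 XOR 0) OR 0)) -> 1
  row 25 [11001]: (((1 OR 1) XOR (0 XOR NOT 1)) IMPLIES ((1 XOR 0) OR 0)) -> 1
  row 26 [11010]: (((1 OR 1) XOR (0 XOR NOT 0)) IMPLIES ((1 XOR 1) OR 0)) -> 1
  row 27 [11011]: (((1 OR 1) XOR (0 XOR NOT 1)) IMPLIES ((1 XOR 1) OR 0)) -> 0
  row 28 [11100]: (((1 OR 1) XOR (1 XOR NOT 0)) IMPLIES ((1 XOR 0) OR 1)) -> 1
  row 29 [11101]: (((1 OR 1) XOR (1 XOR NOT 1)) IMPLIES ((1 XOR 0) OR 1)) -> 1
  row 30 [11110]: (((1 OR 1) XOR (1 XOR NOT 0)) IMPLIES ((1 XOR 1) OR 1)) -> 1
  row 31 [11111]: (((1 OR 1) XOR (1 XOR NOT 1)) IMPLIES ((1 XOR 1) OR 1)) -> 1
Full result column, 4 rows per line (a,b,c fixed per line; d,e runs 00..11 left to right):
  rows 0-3 [a,b,c=000]: 0111  = hex 7
  rows 4-7 [a,b,c=001]: 1111  = hex F
  rows 8-11 [a,b,c=010]: 1011  = hex B
  rows 12-15 [a,b,c=011]: 1111  = hex F
  rows 16-19 [a,b,c=100]: 1101  = hex D
  rows 20-23 [a,b,c=101]: 1111  = hex F
  rows 24-27 [a,b,c=110]: 1110  = hex E
  rows 28-31 [a,b,c=111]: 1111  = hex F
Output column (row 0 .. row 31) = 01111111101111111101111111101111
Output column grouped in 4s = 0111 1111 1011 1111 1101 1111 1110 1111 = 0x7FBFDFEF
Convert to decimal digit by digit (value = value*16 + digit):
  7 -> 7
  7*16 + 15 (F) = 127
  127*16 + 11 (B) = 2043
  2043*16 + 15 (F) = 32703
  32703*16 + 13 (D) = 523261
  523261*16 + 15 (F) = 8372191
  8372191*16 + 14 (E) = 133955070
  133955070*16 + 15 (F) = 2143281135
Decimal = 2143281135

2143281135


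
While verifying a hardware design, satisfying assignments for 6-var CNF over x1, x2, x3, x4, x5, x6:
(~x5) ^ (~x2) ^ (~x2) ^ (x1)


CNF with 4 clauses over 6 vars (64 assignments).
An assignment satisfies CNF iff every clause has >=1 true literal.
Check each row (bits = x1,x2,x3,x4,x5,x6; clause T/F shown):
  row 0 [000000]: clauses=TTTF -> 0
  row 1 [000001]: clauses=TTTF -> 0
  row 2 [000010]: clauses=FTTF -> 0
  row 3 [000011]: clauses=FTTF -> 0
  row 4 [000100]: clauses=TTTF -> 0
  (every remaining row is evaluated the same way; all 64 results are listed next)
Full result column, 8 rows per line (x1,x2,x3 fixed per line; x4,x5,x6 runs 000..111 left to right):
  rows 0-7 [x1,x2,x3=000]: 00000000  (ones: 0)
  rows 8-15 [x1,x2,x3=001]: 00000000  (ones: 0)
  rows 16-23 [x1,x2,x3=010]: 00000000  (ones: 0)
  rows 24-31 [x1,x2,x3=011]: 00000000  (ones: 0)
  rows 32-39 [x1,x2,x3=100]: 11001100  (ones: 4)
  rows 40-47 [x1,x2,x3=101]: 11001100  (ones: 4)
  rows 48-55 [x1,x2,x3=110]: 00000000  (ones: 0)
  rows 56-63 [x1,x2,x3=111]: 00000000  (ones: 0)
Satisfying assignments = 0+0+0+0+4+4+0+0 = 8

8


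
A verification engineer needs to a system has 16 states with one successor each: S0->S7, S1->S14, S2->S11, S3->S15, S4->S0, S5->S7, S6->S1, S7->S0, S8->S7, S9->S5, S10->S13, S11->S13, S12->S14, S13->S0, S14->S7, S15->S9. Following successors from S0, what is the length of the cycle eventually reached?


Trace from S0 until a state repeats:
  S0 -> S7 -> S0
S0 first seen at step 0, revisited at step 2.
Cycle length = 2 - 0 = 2

2


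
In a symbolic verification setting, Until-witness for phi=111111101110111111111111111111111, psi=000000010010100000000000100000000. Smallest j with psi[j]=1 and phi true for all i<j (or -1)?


(phi U psi) at 0: need smallest j with psi[j]=1 and phi[i]=1 for all i in [0,j).
Scan from step 0:
  step 0: phi=1, psi=0 -> continue
  step 1: phi=1, psi=0 -> continue
  step 2: phi=1, psi=0 -> continue
  step 3: phi=1, psi=0 -> continue
  step 7: psi=1 and phi held for [0,7) -> witness found
Witness step = 7

7


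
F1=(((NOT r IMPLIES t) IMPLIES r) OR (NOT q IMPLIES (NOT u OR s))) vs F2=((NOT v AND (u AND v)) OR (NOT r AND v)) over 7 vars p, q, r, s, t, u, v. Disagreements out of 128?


F1 = (((NOT r IMPLIES t) IMPLIES r) OR (NOT q IMPLIES (NOT u OR s)))
F2 = ((NOT v AND (u AND v)) OR (NOT r AND v))
Evaluate both on each of 128 rows (bits = p,q,r,s,t,u,v):
  row 0 [0000000]: F1=1 F2=0 (differ) -> 1
  row 1 [0000001]: F1=1 F2=1 -> 0
  row 2 [0000010]: F1=1 F2=0 (differ) -> 1
  row 3 [0000011]: F1=1 F2=1 -> 0
  row 4 [0000100]: F1=1 F2=0 (differ) -> 1
  (every remaining row is evaluated the same way; all 128 results are listed next)
Full result column, 8 rows per line (p,q,r,s fixed per line; t,u,v runs 000..111 left to right):
  rows 0-7 [p,q,r,s=0000]: 10101001  (ones: 4)
  rows 8-15 [p,q,r,s=0001]: 10101010  (ones: 4)
  rows 16-23 [p,q,r,s=0010]: 11111111  (ones: 8)
  rows 24-31 [p,q,r,s=0011]: 11111111  (ones: 8)
  rows 32-39 [p,q,r,s=0100]: 10101010  (ones: 4)
  rows 40-47 [p,q,r,s=0101]: 10101010  (ones: 4)
  rows 48-55 [p,q,r,s=0110]: 11111111  (ones: 8)
  rows 56-63 [p,q,r,s=0111]: 11111111  (ones: 8)
  rows 64-71 [p,q,r,s=1000]: 10101001  (ones: 4)
  rows 72-79 [p,q,r,s=1001]: 10101010  (ones: 4)
  rows 80-87 [p,q,r,s=1010]: 11111111  (ones: 8)
  rows 88-95 [p,q,r,s=1011]: 11111111  (ones: 8)
  rows 96-103 [p,q,r,s=1100]: 10101010  (ones: 4)
  rows 104-111 [p,q,r,s=1101]: 10101010  (ones: 4)
  rows 112-119 [p,q,r,s=1110]: 11111111  (ones: 8)
  rows 120-127 [p,q,r,s=1111]: 11111111  (ones: 8)
Disagreements = 4+4+8+8+4+4+8+8+4+4+8+8+4+4+8+8 = 96

96


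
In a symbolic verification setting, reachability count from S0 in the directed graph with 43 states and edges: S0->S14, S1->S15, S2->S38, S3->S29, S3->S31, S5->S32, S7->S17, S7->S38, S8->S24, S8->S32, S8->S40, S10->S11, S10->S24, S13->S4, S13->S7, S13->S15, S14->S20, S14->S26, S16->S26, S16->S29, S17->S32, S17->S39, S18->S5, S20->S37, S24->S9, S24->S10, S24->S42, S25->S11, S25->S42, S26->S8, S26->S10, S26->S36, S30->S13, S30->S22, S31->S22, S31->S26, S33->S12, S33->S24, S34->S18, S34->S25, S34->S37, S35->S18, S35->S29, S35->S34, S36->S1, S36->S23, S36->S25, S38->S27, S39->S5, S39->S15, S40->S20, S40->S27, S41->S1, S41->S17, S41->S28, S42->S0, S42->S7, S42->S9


BFS from S0:
  layer 0: {S0}
  layer 1: {S14}
  layer 2: {S20, S26}
  layer 3: {S8, S10, S36, S37}
  layer 4: {S1, S11, S23, S24, S25, S32, S40}
  layer 5: {S9, S15, S27, S42}
  layer 6: {S7}
  layer 7: {S17, S38}
  layer 8: {S39}
  layer 9: {S5}
Reachable set: {S0, S1, S5, S7, S8, S9, S10, S11, S14, S15, S17, S20, S23, S24, S25, S26, S27, S32, S36, S37, S38, S39, S40, S42}
Count = 24

24


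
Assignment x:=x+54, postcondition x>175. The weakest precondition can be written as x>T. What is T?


Formula: wp(x:=E, P) = P[E/x] (substitute E for x in postcondition)
Step 1: Postcondition: x>175
Step 2: Substitute x+54 for x: x+54>175
Step 3: Solve for x: x > 175-54 = 121

121


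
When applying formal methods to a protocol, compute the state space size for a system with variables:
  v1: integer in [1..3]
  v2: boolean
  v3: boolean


State space = product of domain sizes of all variables.
Domain sizes:
  v1 (integer in [1..3]): 3
  v2 (boolean): 2
  v3 (boolean): 2
Product = 3 * 2 * 2 = 12

12


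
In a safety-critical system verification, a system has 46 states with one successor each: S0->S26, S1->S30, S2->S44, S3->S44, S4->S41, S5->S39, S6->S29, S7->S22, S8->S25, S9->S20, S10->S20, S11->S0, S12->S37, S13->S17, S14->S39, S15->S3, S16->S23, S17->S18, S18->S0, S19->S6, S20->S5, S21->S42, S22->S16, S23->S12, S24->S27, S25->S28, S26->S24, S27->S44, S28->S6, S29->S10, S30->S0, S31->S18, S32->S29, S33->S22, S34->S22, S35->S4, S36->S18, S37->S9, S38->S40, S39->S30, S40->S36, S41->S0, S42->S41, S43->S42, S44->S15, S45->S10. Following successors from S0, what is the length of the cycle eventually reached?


Trace from S0 until a state repeats:
  S0 -> S26 -> S24 -> S27 -> S44 -> S15 -> S3 -> S44
S44 first seen at step 4, revisited at step 7.
Cycle length = 7 - 4 = 3

3


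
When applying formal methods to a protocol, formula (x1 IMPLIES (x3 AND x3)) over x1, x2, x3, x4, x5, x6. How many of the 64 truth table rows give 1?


Formula: (x1 IMPLIES (x3 AND x3)) over 6 vars (64 rows)
Evaluate each row (x1, x2, x3, x4, x5, x6 as bits, MSB first):
  row 0 [000000]: (0 IMPLIES (0 AND 0)) -> 1
  row 1 [000001]: (0 IMPLIES (0 AND 0)) -> 1
  row 2 [000010]: (0 IMPLIES (0 AND 0)) -> 1
  row 3 [000011]: (0 IMPLIES (0 AND 0)) -> 1
  row 4 [000100]: (0 IMPLIES (0 AND 0)) -> 1
  (every remaining row is evaluated the same way; all 64 results are listed next)
Full result column, 8 rows per line (x1,x2,x3 fixed per line; x4,x5,x6 runs 000..111 left to right):
  rows 0-7 [x1,x2,x3=000]: 11111111  (ones: 8)
  rows 8-15 [x1,x2,x3=001]: 11111111  (ones: 8)
  rows 16-23 [x1,x2,x3=010]: 11111111  (ones: 8)
  rows 24-31 [x1,x2,x3=011]: 11111111  (ones: 8)
  rows 32-39 [x1,x2,x3=100]: 00000000  (ones: 0)
  rows 40-47 [x1,x2,x3=101]: 11111111  (ones: 8)
  rows 48-55 [x1,x2,x3=110]: 00000000  (ones: 0)
  rows 56-63 [x1,x2,x3=111]: 11111111  (ones: 8)
Count of 1-rows = 8+8+8+8+0+8+0+8 = 48

48


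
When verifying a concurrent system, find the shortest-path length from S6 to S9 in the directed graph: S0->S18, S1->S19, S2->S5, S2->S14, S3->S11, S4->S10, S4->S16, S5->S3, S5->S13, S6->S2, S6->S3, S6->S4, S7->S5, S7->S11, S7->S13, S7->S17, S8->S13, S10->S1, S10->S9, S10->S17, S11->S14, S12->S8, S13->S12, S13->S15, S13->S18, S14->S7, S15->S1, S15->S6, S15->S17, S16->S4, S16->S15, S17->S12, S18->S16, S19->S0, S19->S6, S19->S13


BFS layer-by-layer from S6:
  dist 0: {S6}
  dist 1: {S2, S3, S4}
  dist 2: {S5, S10, S11, S14, S16}
  dist 3: {S1, S7, S9, S13, S15, S17}
  -> S9 reached at distance 3
Shortest path length = 3

3


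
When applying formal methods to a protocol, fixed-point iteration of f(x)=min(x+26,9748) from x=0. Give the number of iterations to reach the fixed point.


Step 1: x=0, cap=9748, increment=26
Step 2: x grows by 26 each step until capped at 9748; fixed point is x=9748
Step 3: iterations = ceil(9748/26) = 375

375


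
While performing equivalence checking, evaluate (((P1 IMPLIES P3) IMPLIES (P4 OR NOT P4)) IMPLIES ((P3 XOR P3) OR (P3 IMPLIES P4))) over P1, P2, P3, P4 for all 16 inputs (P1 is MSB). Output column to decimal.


Formula: (((P1 IMPLIES P3) IMPLIES (P4 OR NOT P4)) IMPLIES ((P3 XOR P3) OR (P3 IMPLIES P4))) over P1, P2, P3, P4 (16 rows)
Evaluate each row (bits = P1,P2,P3,P4, MSB first):
  row 0 [0000]: (((0 IMPLIES 0) IMPLIES (0 OR NOT 0)) IMPLIES ((0 XOR 0) OR (0 IMPLIES 0))) -> 1
  row 1 [0001]: (((0 IMPLIES 0) IMPLIES (1 OR NOT 1)) IMPLIES ((0 XOR 0) OR (0 IMPLIES 1))) -> 1
  row 2 [0010]: (((0 IMPLIES 1) IMPLIES (0 OR NOT 0)) IMPLIES ((1 XOR 1) OR (1 IMPLIES 0))) -> 0
  row 3 [0011]: (((0 IMPLIES 1) IMPLIES (1 OR NOT 1)) IMPLIES ((1 XOR 1) OR (1 IMPLIES 1))) -> 1
  row 4 [0100]: (((0 IMPLIES 0) IMPLIES (0 OR NOT 0)) IMPLIES ((0 XOR 0) OR (0 IMPLIES 0))) -> 1
  row 5 [0101]: (((0 IMPLIES 0) IMPLIES (1 OR NOT 1)) IMPLIES ((0 XOR 0) OR (0 IMPLIES 1))) -> 1
  row 6 [0110]: (((0 IMPLIES 1) IMPLIES (0 OR NOT 0)) IMPLIES ((1 XOR 1) OR (1 IMPLIES 0))) -> 0
  row 7 [0111]: (((0 IMPLIES 1) IMPLIES (1 OR NOT 1)) IMPLIES ((1 XOR 1) OR (1 IMPLIES 1))) -> 1
  row 8 [1000]: (((1 IMPLIES 0) IMPLIES (0 OR NOT 0)) IMPLIES ((0 XOR 0) OR (0 IMPLIES 0))) -> 1
  row 9 [1001]: (((1 IMPLIES 0) IMPLIES (1 OR NOT 1)) IMPLIES ((0 XOR 0) OR (0 IMPLIES 1))) -> 1
  row 10 [1010]: (((1 IMPLIES 1) IMPLIES (0 OR NOT 0)) IMPLIES ((1 XOR 1) OR (1 IMPLIES 0))) -> 0
  row 11 [1011]: (((1 IMPLIES 1) IMPLIES (1 OR NOT 1)) IMPLIES ((1 XOR 1) OR (1 IMPLIES 1))) -> 1
  row 12 [1100]: (((1 IMPLIES 0) IMPLIES (0 OR NOT 0)) IMPLIES ((0 XOR 0) OR (0 IMPLIES 0))) -> 1
  row 13 [1101]: (((1 IMPLIES 0) IMPLIES (1 OR NOT 1)) IMPLIES ((0 XOR 0) OR (0 IMPLIES 1))) -> 1
  row 14 [1110]: (((1 IMPLIES 1) IMPLIES (0 OR NOT 0)) IMPLIES ((1 XOR 1) OR (1 IMPLIES 0))) -> 0
  row 15 [1111]: (((1 IMPLIES 1) IMPLIES (1 OR NOT 1)) IMPLIES ((1 XOR 1) OR (1 IMPLIES 1))) -> 1
Full result column, 4 rows per line (P1,P2 fixed per line; P3,P4 runs 00..11 left to right):
  rows 0-3 [P1,P2=00]: 1101  = hex D
  rows 4-7 [P1,P2=01]: 1101  = hex D
  rows 8-11 [P1,P2=10]: 1101  = hex D
  rows 12-15 [P1,P2=11]: 1101  = hex D
Output column (row 0 .. row 15) = 1101110111011101
Output column grouped in 4s = 1101 1101 1101 1101 = 0xDDDD
Convert to decimal digit by digit (value = value*16 + digit):
  D -> 13
  13*16 + 13 (D) = 221
  221*16 + 13 (D) = 3549
  3549*16 + 13 (D) = 56797
Decimal = 56797

56797


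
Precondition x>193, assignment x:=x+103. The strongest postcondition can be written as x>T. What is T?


Formula: sp(P, x:=E) = exists old_x. (x = E[old_x/x]) AND P[old_x/x] (old_x is the value of x before the assignment; eliminate old_x by solving x = E[old_x/x] for old_x)
Step 1: Precondition P: x>193, i.e. old_x > 193
Step 2: Assignment gives x = old_x + 103, so old_x = x - 103
Step 3: Substitute into P: x - 103 > 193
Step 4: Simplify: x > 193+103 = 296

296


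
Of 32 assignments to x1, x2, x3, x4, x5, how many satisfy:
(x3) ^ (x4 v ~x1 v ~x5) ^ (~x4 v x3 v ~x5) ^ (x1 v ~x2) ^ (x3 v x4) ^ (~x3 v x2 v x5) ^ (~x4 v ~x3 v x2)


CNF with 7 clauses over 5 vars (32 assignments).
An assignment satisfies CNF iff every clause has >=1 true literal.
Check each row (bits = x1,x2,x3,x4,x5; clause T/F shown):
  row 0 [00000]: clauses=FTTTFTT -> 0
  row 1 [00001]: clauses=FTTTFTT -> 0
  row 2 [00010]: clauses=FTTTTTT -> 0
  row 3 [00011]: clauses=FTFTTTT -> 0
  row 4 [00100]: clauses=TTTTTFT -> 0
  row 5 [00101]: clauses=TTTTTTT -> 1
  row 6 [00110]: clauses=TTTTTFF -> 0
  row 7 [00111]: clauses=TTTTTTF -> 0
  row 8 [01000]: clauses=FTTFFTT -> 0
  row 9 [01001]: clauses=FTTFFTT -> 0
  row 10 [01010]: clauses=FTTFTTT -> 0
  row 11 [01011]: clauses=FTFFTTT -> 0
  row 12 [01100]: clauses=TTTFTTT -> 0
  row 13 [01101]: clauses=TTTFTTT -> 0
  row 14 [01110]: clauses=TTTFTTT -> 0
  row 15 [01111]: clauses=TTTFTTT -> 0
  row 16 [10000]: clauses=FTTTFTT -> 0
  row 17 [10001]: clauses=FFTTFTT -> 0
  row 18 [10010]: clauses=FTTTTTT -> 0
  row 19 [10011]: clauses=FTFTTTT -> 0
  row 20 [10100]: clauses=TTTTTFT -> 0
  row 21 [10101]: clauses=TFTTTTT -> 0
  row 22 [10110]: clauses=TTTTTFF -> 0
  row 23 [10111]: clauses=TTTTTTF -> 0
  row 24 [11000]: clauses=FTTTFTT -> 0
  row 25 [11001]: clauses=FFTTFTT -> 0
  row 26 [11010]: clauses=FTTTTTT -> 0
  row 27 [11011]: clauses=FTFTTTT -> 0
  row 28 [11100]: clauses=TTTTTTT -> 1
  row 29 [11101]: clauses=TFTTTTT -> 0
  row 30 [11110]: clauses=TTTTTTT -> 1
  row 31 [11111]: clauses=TTTTTTT -> 1
Full result column, 8 rows per line (x1,x2 fixed per line; x3,x4,x5 runs 000..111 left to right):
  rows 0-7 [x1,x2=00]: 00000100  (ones: 1)
  rows 8-15 [x1,x2=01]: 00000000  (ones: 0)
  rows 16-23 [x1,x2=10]: 00000000  (ones: 0)
  rows 24-31 [x1,x2=11]: 00001011  (ones: 3)
Satisfying assignments = 1+0+0+3 = 4

4


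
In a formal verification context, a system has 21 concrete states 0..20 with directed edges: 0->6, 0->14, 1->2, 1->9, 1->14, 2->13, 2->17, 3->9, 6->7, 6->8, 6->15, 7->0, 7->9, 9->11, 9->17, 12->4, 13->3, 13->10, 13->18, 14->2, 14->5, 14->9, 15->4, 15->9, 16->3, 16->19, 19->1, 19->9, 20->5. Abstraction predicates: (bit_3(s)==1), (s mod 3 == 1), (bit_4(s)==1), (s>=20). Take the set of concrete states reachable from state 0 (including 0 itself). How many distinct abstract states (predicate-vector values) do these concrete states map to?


BFS from 0:
Concrete reachable: {0, 2, 3, 4, 5, 6, 7, 8, 9, 10, 11, 13, 14, 15, 17, 18}
Abstract via predicates (bit_3(s)==1), (s mod 3 == 1), (bit_4(s)==1), (s>=20):
  (0,0,0,0) <- {0, 2, 3, 5, 6}
  (0,0,1,0) <- {17, 18}
  (0,1,0,0) <- {4, 7}
  (1,0,0,0) <- {8, 9, 11, 14, 15}
  (1,1,0,0) <- {10, 13}
Distinct abstract states = 5

5


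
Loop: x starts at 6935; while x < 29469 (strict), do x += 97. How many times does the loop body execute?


Step 1: x goes from 6935 toward 29469 by 97; the body runs while x<29469, so iterations = ceil((bound-start)/step)
Step 2: Distance=22534
Step 3: ceil(22534/97)=233

233


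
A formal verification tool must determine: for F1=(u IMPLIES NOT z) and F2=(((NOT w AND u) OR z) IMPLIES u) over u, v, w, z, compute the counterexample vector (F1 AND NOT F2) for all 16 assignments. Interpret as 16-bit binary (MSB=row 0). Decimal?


F1 = (u IMPLIES NOT z)
F2 = (((NOT w AND u) OR z) IMPLIES u)
Counterexample to F1=>F2 is where F1=1 and F2=0.
Evaluate each row (bits = u,v,w,z, MSB first):
  row 0 [0000]: F1=1 F2=1 -> F1&~F2 -> 0
  row 1 [0001]: F1=1 F2=0 -> F1&~F2 -> 1
  row 2 [0010]: F1=1 F2=1 -> F1&~F2 -> 0
  row 3 [0011]: F1=1 F2=0 -> F1&~F2 -> 1
  row 4 [0100]: F1=1 F2=1 -> F1&~F2 -> 0
  row 5 [0101]: F1=1 F2=0 -> F1&~F2 -> 1
  row 6 [0110]: F1=1 F2=1 -> F1&~F2 -> 0
  row 7 [0111]: F1=1 F2=0 -> F1&~F2 -> 1
  row 8 [1000]: F1=1 F2=1 -> F1&~F2 -> 0
  row 9 [1001]: F1=0 F2=1 -> F1&~F2 -> 0
  row 10 [1010]: F1=1 F2=1 -> F1&~F2 -> 0
  row 11 [1011]: F1=0 F2=1 -> F1&~F2 -> 0
  row 12 [1100]: F1=1 F2=1 -> F1&~F2 -> 0
  row 13 [1101]: F1=0 F2=1 -> F1&~F2 -> 0
  row 14 [1110]: F1=1 F2=1 -> F1&~F2 -> 0
  row 15 [1111]: F1=0 F2=1 -> F1&~F2 -> 0
Full result column, 4 rows per line (u,v fixed per line; w,z runs 00..11 left to right):
  rows 0-3 [u,v=00]: 0101  = hex 5
  rows 4-7 [u,v=01]: 0101  = hex 5
  rows 8-11 [u,v=10]: 0000  = hex 0
  rows 12-15 [u,v=11]: 0000  = hex 0
Counterexample vector (row 0 .. row 15) = 0101010100000000
Output column grouped in 4s = 0101 0101 0000 0000 = 0x5500
Convert to decimal digit by digit (value = value*16 + digit):
  5 -> 5
  5*16 + 5 = 85
  85*16 + 0 = 1360
  1360*16 + 0 = 21760
Decimal = 21760

21760


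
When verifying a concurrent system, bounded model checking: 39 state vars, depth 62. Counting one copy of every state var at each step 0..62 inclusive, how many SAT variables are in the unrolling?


BMC unrolls to depth k, creating one copy of each state var for steps 0..k.
Step count = 62 + 1 = 63 (steps 0 through 62)
Vars per step = 39
Total = 39 * 63 = 2457

2457


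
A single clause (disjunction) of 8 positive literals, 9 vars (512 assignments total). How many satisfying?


Step 1: Total=2^9=512
Step 2: Unsat when all 8 false: 2^1=2
Step 3: Sat=512-2=510

510


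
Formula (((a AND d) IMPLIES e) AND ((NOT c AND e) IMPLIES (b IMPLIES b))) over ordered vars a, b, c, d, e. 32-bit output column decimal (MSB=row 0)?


Formula: (((a AND d) IMPLIES e) AND ((NOT c AND e) IMPLIES (b IMPLIES b))) over a, b, c, d, e (32 rows)
Evaluate each row (bits = a,b,c,d,e, MSB first):
  row 0 [00000]: (((0 AND 0) IMPLIES 0) AND ((NOT 0 AND 0) IMPLIES (0 IMPLIES 0))) -> 1
  row 1 [00001]: (((0 AND 0) IMPLIES 1) AND ((NOT 0 AND 1) IMPLIES (0 IMPLIES 0))) -> 1
  row 2 [00010]: (((0 AND 1) IMPLIES 0) AND ((NOT 0 AND 0) IMPLIES (0 IMPLIES 0))) -> 1
  row 3 [00011]: (((0 AND 1) IMPLIES 1) AND ((NOT 0 AND 1) IMPLIES (0 IMPLIES 0))) -> 1
  row 4 [00100]: (((0 AND 0) IMPLIES 0) AND ((NOT 1 AND 0) IMPLIES (0 IMPLIES 0))) -> 1
  row 5 [00101]: (((0 AND 0) IMPLIES 1) AND ((NOT 1 AND 1) IMPLIES (0 IMPLIES 0))) -> 1
  row 6 [00110]: (((0 AND 1) IMPLIES 0) AND ((NOT 1 AND 0) IMPLIES (0 IMPLIES 0))) -> 1
  row 7 [00111]: (((0 AND 1) IMPLIES 1) AND ((NOT 1 AND 1) IMPLIES (0 IMPLIES 0))) -> 1
  row 8 [01000]: (((0 AND 0) IMPLIES 0) AND ((NOT 0 AND 0) IMPLIES (1 IMPLIES 1))) -> 1
  row 9 [01001]: (((0 AND 0) IMPLIES 1) AND ((NOT 0 AND 1) IMPLIES (1 IMPLIES 1))) -> 1
  row 10 [01010]: (((0 AND 1) IMPLIES 0) AND ((NOT 0 AND 0) IMPLIES (1 IMPLIES 1))) -> 1
  row 11 [01011]: (((0 AND 1) IMPLIES 1) AND ((NOT 0 AND 1) IMPLIES (1 IMPLIES 1))) -> 1
  row 12 [01100]: (((0 AND 0) IMPLIES 0) AND ((NOT 1 AND 0) IMPLIES (1 IMPLIES 1))) -> 1
  row 13 [01101]: (((0 AND 0) IMPLIES 1) AND ((NOT 1 AND 1) IMPLIES (1 IMPLIES 1))) -> 1
  row 14 [01110]: (((0 AND 1) IMPLIES 0) AND ((NOT 1 AND 0) IMPLIES (1 IMPLIES 1))) -> 1
  row 15 [01111]: (((0 AND 1) IMPLIES 1) AND ((NOT 1 AND 1) IMPLIES (1 IMPLIES 1))) -> 1
  row 16 [10000]: (((1 AND 0) IMPLIES 0) AND ((NOT 0 AND 0) IMPLIES (0 IMPLIES 0))) -> 1
  row 17 [10001]: (((1 AND 0) IMPLIES 1) AND ((NOT 0 AND 1) IMPLIES (0 IMPLIES 0))) -> 1
  row 18 [10010]: (((1 AND 1) IMPLIES 0) AND ((NOT 0 AND 0) IMPLIES (0 IMPLIES 0))) -> 0
  row 19 [10011]: (((1 AND 1) IMPLIES 1) AND ((NOT 0 AND 1) IMPLIES (0 IMPLIES 0))) -> 1
  row 20 [10100]: (((1 AND 0) IMPLIES 0) AND ((NOT 1 AND 0) IMPLIES (0 IMPLIES 0))) -> 1
  row 21 [10101]: (((1 AND 0) IMPLIES 1) AND ((NOT 1 AND 1) IMPLIES (0 IMPLIES 0))) -> 1
  row 22 [10110]: (((1 AND 1) IMPLIES 0) AND ((NOT 1 AND 0) IMPLIES (0 IMPLIES 0))) -> 0
  row 23 [10111]: (((1 AND 1) IMPLIES 1) AND ((NOT 1 AND 1) IMPLIES (0 IMPLIES 0))) -> 1
  row 24 [11000]: (((1 AND 0) IMPLIES 0) AND ((NOT 0 AND 0) IMPLIES (1 IMPLIES 1))) -> 1
  row 25 [11001]: (((1 AND 0) IMPLIES 1) AND ((NOT 0 AND 1) IMPLIES (1 IMPLIES 1))) -> 1
  row 26 [11010]: (((1 AND 1) IMPLIES 0) AND ((NOT 0 AND 0) IMPLIES (1 IMPLIES 1))) -> 0
  row 27 [11011]: (((1 AND 1) IMPLIES 1) AND ((NOT 0 AND 1) IMPLIES (1 IMPLIES 1))) -> 1
  row 28 [11100]: (((1 AND 0) IMPLIES 0) AND ((NOT 1 AND 0) IMPLIES (1 IMPLIES 1))) -> 1
  row 29 [11101]: (((1 AND 0) IMPLIES 1) AND ((NOT 1 AND 1) IMPLIES (1 IMPLIES 1))) -> 1
  row 30 [11110]: (((1 AND 1) IMPLIES 0) AND ((NOT 1 AND 0) IMPLIES (1 IMPLIES 1))) -> 0
  row 31 [11111]: (((1 AND 1) IMPLIES 1) AND ((NOT 1 AND 1) IMPLIES (1 IMPLIES 1))) -> 1
Full result column, 4 rows per line (a,b,c fixed per line; d,e runs 00..11 left to right):
  rows 0-3 [a,b,c=000]: 1111  = hex F
  rows 4-7 [a,b,c=001]: 1111  = hex F
  rows 8-11 [a,b,c=010]: 1111  = hex F
  rows 12-15 [a,b,c=011]: 1111  = hex F
  rows 16-19 [a,b,c=100]: 1101  = hex D
  rows 20-23 [a,b,c=101]: 1101  = hex D
  rows 24-27 [a,b,c=110]: 1101  = hex D
  rows 28-31 [a,b,c=111]: 1101  = hex D
Output column (row 0 .. row 31) = 11111111111111111101110111011101
Output column grouped in 4s = 1111 1111 1111 1111 1101 1101 1101 1101 = 0xFFFFDDDD
Convert to decimal digit by digit (value = value*16 + digit):
  F -> 15
  15*16 + 15 (F) = 255
  255*16 + 15 (F) = 4095
  4095*16 + 15 (F) = 65535
  65535*16 + 13 (D) = 1048573
  1048573*16 + 13 (D) = 16777181
  16777181*16 + 13 (D) = 268434909
  268434909*16 + 13 (D) = 4294958557
Decimal = 4294958557

4294958557
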